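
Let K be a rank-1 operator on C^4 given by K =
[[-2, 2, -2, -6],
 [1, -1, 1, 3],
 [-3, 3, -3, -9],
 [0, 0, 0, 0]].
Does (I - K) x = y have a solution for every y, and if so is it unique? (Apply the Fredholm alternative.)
(I - K) is invertible (det(I - K) = 7 ≠ 0), so for every y in C^4 the equation (I - K) x = y has a unique solution.

K has rank 1, so it is an outer product K = u v^T: every row of K is a multiple of one row vector. Reading off the entries, u = (-2, 1, -3, 0) and v = (1, -1, 1, 3) (row i of K equals u_i·v^T). A rank-one matrix u v^T satisfies K u = u (v·u) and kills the (3)-dimensional subspace v^⊥, so its characteristic polynomial is lambda^3 (lambda - v·u) with v·u = tr K = -6. Hence the eigenvalues of I - K are 1 (multiplicity 3) and 1 - (-6) = 7, so det(I - K) = 7. (Direct check: I - K =
[[3, -2, 2, 6],
 [-1, 2, -1, -3],
 [3, -3, 4, 9],
 [0, 0, 0, 1]]
has determinant 7.) The finite-dimensional Fredholm alternative says: either (I - K) is invertible, or ker(I - K) ≠ {0} and then range(I - K) = ker((I - K)^*)^⊥, with dim ker(I - K) = dim ker((I - K)^*). Since det(I - K) ≠ 0, 1 is not an eigenvalue of K and ker(I - K) = {0}, so we are in the first case: for every y there is a unique x = (I - K)^(-1) y. Explicitly, by the Sherman–Morrison formula, (I - u v^T)^(-1) = I + u v^T/(1 - v·u), i.e. (I - K)^(-1) = I + K/(7).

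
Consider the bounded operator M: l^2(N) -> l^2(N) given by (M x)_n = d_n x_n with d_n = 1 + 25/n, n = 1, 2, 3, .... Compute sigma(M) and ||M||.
sigma(M) = {1 + 25/n : n ≥ 1} ∪ {1}; ||M|| = 26

A bounded diagonal operator on l^2 with diagonal entries d_n has spectrum equal to the closure of {d_n : n ≥ 1}: every d_n is an eigenvalue (with eigenvector e_n), so {d_n} ⊂ sigma(M); the spectrum is closed, so its closure is too; and for lambda not in the closure, (M - lambda I) has bounded inverse (the diagonal entries 1/(d_n - lambda) are bounded). For our sequence d_n = 1 + 25/n, n = 1, 2, 3, ...:
  - {d_n} = {1 + 25/n : n ≥ 1}; the only limit point is 1
  - closure = {1 + 25/n : n ≥ 1} ∪ {1}
For the norm: a diagonal operator has ||M|| = sup_n |d_n|. Here d_n = 1 + 25/n is positive and decreasing, so sup_n |d_n| = d_1 = 1 + 25 = 26. So ||M|| = 26.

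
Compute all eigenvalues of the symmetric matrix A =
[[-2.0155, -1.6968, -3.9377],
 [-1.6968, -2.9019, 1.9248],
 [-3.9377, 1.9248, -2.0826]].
sigma(A) ≈ {-6, -4, 3}

A is real symmetric, so its spectrum consists of real eigenvalues. Expanding the characteristic polynomial of the displayed matrix gives
  det(λ I - A) = p(λ) = λ^3 + (7)λ^2 + (-6)λ + (-71.999).
Solving p(λ) = 0 yields eigenvalues ≈ -6, -4, 3. (A is shown rounded to 4 decimals, so these recover the underlying integer eigenvalues to within that precision.)
Verification: the trace of A = -7 equals the sum of eigenvalues -7, and det(A) ≈ 71.9990 matches the eigenvalue product 72.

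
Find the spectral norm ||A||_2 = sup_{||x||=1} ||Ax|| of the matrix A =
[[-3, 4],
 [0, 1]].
||A||_2 = sqrt((26 + sqrt(640))/2) ≈ 5.0645 (= sqrt(largest eigenvalue of A^T A))

||A||_2 = sigma_max(A) = sqrt(lambda_max(A^T A)). Form the symmetric matrix M = A^T A =
[[9, -12],
 [-12, 17]].
Its characteristic polynomial (trace, determinant of M give the coefficients) is
  p(λ) = det(λ I - M) = λ^2 - 26λ + 9.
For λ^2 - 26λ + 9 the discriminant is 640. It is nonnegative but not a perfect square, so the roots are real and irrational: λ = (26 ± sqrt(640))/2 ≈ 25.6491, 0.3509.
So the eigenvalues of A^T A are ≈ 0.3509, 25.6491 (all ≥ 0, as they must be for A^T A). The largest is λ_max = (26 + sqrt(640))/2 ≈ 25.6491, hence ||A||_2 = sqrt(λ_max) = sqrt((26 + sqrt(640))/2) ≈ 5.0645.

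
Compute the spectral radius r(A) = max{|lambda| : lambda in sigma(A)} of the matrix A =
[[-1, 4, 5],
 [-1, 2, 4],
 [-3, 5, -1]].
r(A) ≈ 3.3769

The eigenvalues of A are the roots of its characteristic polynomial. With M = A (coefficients from the trace, the sum of principal 2x2 minors, and det A):
  p(λ) = det(λ I - M) = λ^3 - 4λ + 25.
No integer candidate from the rational root theorem (±divisors of 25) is a root, so the roots are irrational. The cubic discriminant is Δ = -16619 < 0, so there is one real root and a complex-conjugate pair. p(-4) = -23 and p(-3) = 10 have opposite signs, so a root lies in (-4, -3); Newton's method refines it to λ ≈ -3.3769. Dividing out (λ - (-3.3769)) leaves approximately λ^2 - 3.3769λ + 7.4033. For λ^2 - 3.3769λ + 7.4033 the discriminant is -18.2099. It is negative, so the remaining roots are the complex-conjugate pair λ ≈ 1.6884 ± 2.1337i. Their product equals the constant term, so |λ|^2 ≈ 7.4033 and |λ| ≈ 2.7209.
Thus the eigenvalues (to 4 decimals) are -3.3769 (modulus 3.3769); 1.6884 ± 2.1337i (modulus 2.7209). The spectral radius is the largest modulus: r(A) ≈ 3.3769. (Cross-check: r(A) ≤ ||A||_2 ≈ 8.5349; equality holds whenever A is normal, though it can also hold for some non-normal A.)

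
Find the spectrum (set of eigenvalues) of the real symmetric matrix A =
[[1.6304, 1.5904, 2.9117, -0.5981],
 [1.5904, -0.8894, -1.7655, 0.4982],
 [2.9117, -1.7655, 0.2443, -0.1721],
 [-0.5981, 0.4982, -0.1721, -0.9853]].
sigma(A) ≈ {-4, -1, 1, 4}

A is real symmetric, so its spectrum consists of real eigenvalues. Expanding the characteristic polynomial of the displayed matrix gives
  det(λ I - A) = p(λ) = λ^4 + (0)λ^3 + (-17)λ^2 + (0)λ + (16).
Solving p(λ) = 0 yields eigenvalues ≈ -4, -1, 1, 4. (A is shown rounded to 4 decimals, so these recover the underlying integer eigenvalues to within that precision.)
Verification: the trace of A = 0 equals the sum of eigenvalues 0, and det(A) ≈ 16.0001 matches the eigenvalue product 16.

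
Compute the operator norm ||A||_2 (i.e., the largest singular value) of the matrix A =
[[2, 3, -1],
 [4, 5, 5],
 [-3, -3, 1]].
||A||_2 ≈ 9.0713 (= sqrt(largest eigenvalue of A^T A))

||A||_2 = sigma_max(A) = sqrt(lambda_max(A^T A)). Form the symmetric matrix M = A^T A =
[[29, 35, 15],
 [35, 43, 19],
 [15, 19, 27]].
Its characteristic polynomial (trace, sum of principal 2x2 minors, determinant of M give the coefficients) is
  p(λ) = det(λ I - M) = λ^3 - 99λ^2 + 1380λ - 400.
No integer candidate from the rational root theorem (±divisors of 400) is a root, so the roots are irrational. The cubic discriminant is Δ = 7579602000 > 0, so there are three distinct real roots. p(0) = -400 and p(1) = 882 have opposite signs, so a root lies in (0, 1); Newton's method refines it to λ ≈ 0.2961. p(16) = 432 and p(17) = -638 have opposite signs, so a root lies in (16, 17); Newton's method refines it to λ ≈ 16.415. p(82) = -1548 and p(83) = 3916 have opposite signs, so a root lies in (82, 83); Newton's method refines it to λ ≈ 82.2889. Check (Vieta): the three roots sum to 99, matching tr M = 99.
So the eigenvalues of A^T A are ≈ 0.2961, 16.415, 82.2889 (all ≥ 0, as they must be for A^T A). The largest is λ_max ≈ 82.2889, hence ||A||_2 = sqrt(λ_max) ≈ 9.0713.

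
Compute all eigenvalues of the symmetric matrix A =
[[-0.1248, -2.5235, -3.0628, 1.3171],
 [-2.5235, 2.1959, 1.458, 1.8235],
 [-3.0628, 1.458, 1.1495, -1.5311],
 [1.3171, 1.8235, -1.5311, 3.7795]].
sigma(A) ≈ {-3, -1, 5, 6}

A is real symmetric, so its spectrum consists of real eigenvalues. Expanding the characteristic polynomial of the displayed matrix gives
  det(λ I - A) = p(λ) = λ^4 + (-7)λ^3 + (-11)λ^2 + (87.0019)λ + (89.9986).
Solving p(λ) = 0 yields eigenvalues ≈ -3, -1, 5, 6. (A is shown rounded to 4 decimals, so these recover the underlying integer eigenvalues to within that precision.)
Verification: the trace of A = 7 equals the sum of eigenvalues 7, and det(A) ≈ 89.9986 matches the eigenvalue product 90.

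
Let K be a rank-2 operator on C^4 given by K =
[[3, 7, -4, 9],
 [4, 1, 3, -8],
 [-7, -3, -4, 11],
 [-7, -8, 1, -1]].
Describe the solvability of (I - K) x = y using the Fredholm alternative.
(I - K) is invertible (det(I - K) = -70 ≠ 0), so for every y in C^4 the equation (I - K) x = y has a unique solution.

K has rank 2 and factors as K = U V^T = u1 v1^T + u2 v2^T with u1 = (-3, 1, -1, 2), v1 = (-2, -3, 1, -2), u2 = (1, -2, 3, 1), v2 = (-3, -2, -1, 3) (multiplying out reproduces the displayed K). The nonzero eigenvalues of U V^T coincide with those of the 2 x 2 matrix G = V^T U = [[v1·u1, v1·u2], [v2·u1, v2·u2]] = [[-2, 5], [14, 1]], and by the Sylvester determinant identity det(I_4 - U V^T) = det(I_2 - V^T U) = det([[3, -5], [-14, 0]]) = (3)(0) - (-5)(-14) = -70. (Direct check: I - K =
[[-2, -7, 4, -9],
 [-4, 0, -3, 8],
 [7, 3, 5, -11],
 [7, 8, -1, 2]]
has determinant -70.) The finite-dimensional Fredholm alternative says: either (I - K) is invertible, or ker(I - K) ≠ {0} and then range(I - K) = ker((I - K)^*)^⊥, with dim ker(I - K) = dim ker((I - K)^*). Since det(I - K) ≠ 0, 1 is not an eigenvalue of K and ker(I - K) = {0}, so we are in the first case: for every y there is a unique x = (I - K)^(-1) y. (Explicitly, by the Woodbury identity, (I - U V^T)^(-1) = I + U (I_2 - G)^(-1) V^T.)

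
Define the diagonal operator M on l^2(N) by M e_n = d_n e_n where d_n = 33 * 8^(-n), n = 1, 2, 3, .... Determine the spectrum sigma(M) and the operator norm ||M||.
sigma(M) = {33 * 8^(-n) : n ≥ 1} ∪ {0}; ||M|| = 33/8

A bounded diagonal operator on l^2 with diagonal entries d_n has spectrum equal to the closure of {d_n : n ≥ 1}: every d_n is an eigenvalue (with eigenvector e_n), so {d_n} ⊂ sigma(M); the spectrum is closed, so its closure is too; and for lambda not in the closure, (M - lambda I) has bounded inverse (the diagonal entries 1/(d_n - lambda) are bounded). For our sequence d_n = 33 * 8^(-n), n = 1, 2, 3, ...:
  - {d_n} = {33 * 8^(-n) : n ≥ 1}; the only limit point is 0
  - closure = {33 * 8^(-n) : n ≥ 1} ∪ {0}
For the norm: a diagonal operator has ||M|| = sup_n |d_n|. Here d_n = 33 * 8^(-n) is positive and decreasing, so sup_n |d_n| = d_1 = 33/8. So ||M|| = 33/8.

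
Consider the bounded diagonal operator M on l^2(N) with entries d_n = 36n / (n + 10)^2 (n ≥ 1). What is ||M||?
||M|| = 9/10 (attained at n = 10)

For M diagonal, ||M|| = sup_n |d_n|. Treat f(x) = 36x / (x + 10)^2 for real x > 0. By the quotient rule, f'(x) = 36(10 - x)/(x + 10)^3, which is positive for x < 10 and negative for x > 10. So f has a unique maximum at x = 10, and since 10 is a positive integer, the supremum over n ≥ 1 is attained at n = 10: d_10 = 36·10/(10 + 10)^2 = 36·10/400 = 9/10. Hence ||M|| = 9/10.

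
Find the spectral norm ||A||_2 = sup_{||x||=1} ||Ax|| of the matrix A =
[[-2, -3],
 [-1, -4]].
||A||_2 = sqrt((30 + sqrt(800))/2) ≈ 5.3983 (= sqrt(largest eigenvalue of A^T A))

||A||_2 = sigma_max(A) = sqrt(lambda_max(A^T A)). Form the symmetric matrix M = A^T A =
[[5, 10],
 [10, 25]].
Its characteristic polynomial (trace, determinant of M give the coefficients) is
  p(λ) = det(λ I - M) = λ^2 - 30λ + 25.
For λ^2 - 30λ + 25 the discriminant is 800. It is nonnegative but not a perfect square, so the roots are real and irrational: λ = (30 ± sqrt(800))/2 ≈ 29.1421, 0.8579.
So the eigenvalues of A^T A are ≈ 0.8579, 29.1421 (all ≥ 0, as they must be for A^T A). The largest is λ_max = (30 + sqrt(800))/2 ≈ 29.1421, hence ||A||_2 = sqrt(λ_max) = sqrt((30 + sqrt(800))/2) ≈ 5.3983.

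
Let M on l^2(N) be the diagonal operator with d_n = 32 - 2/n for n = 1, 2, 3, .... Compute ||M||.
||M|| = 32

For a diagonal operator on l^2 with entries d_n, ||M|| = sup_n |d_n|. Here d_1 = 30, d_2 = 31, ..., and d_n = 32 - 2/n increases monotonically toward 32. All terms lie in [30, 32), so |d_n| = d_n and the supremum is the limit 32, which is not attained by any individual d_n. Hence ||M|| = 32.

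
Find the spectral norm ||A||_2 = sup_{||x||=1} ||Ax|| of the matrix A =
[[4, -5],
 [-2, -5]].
||A||_2 = sqrt((70 + sqrt(1300))/2) ≈ 7.282 (= sqrt(largest eigenvalue of A^T A))

||A||_2 = sigma_max(A) = sqrt(lambda_max(A^T A)). Form the symmetric matrix M = A^T A =
[[20, -10],
 [-10, 50]].
Its characteristic polynomial (trace, determinant of M give the coefficients) is
  p(λ) = det(λ I - M) = λ^2 - 70λ + 900.
For λ^2 - 70λ + 900 the discriminant is 1300. It is nonnegative but not a perfect square, so the roots are real and irrational: λ = (70 ± sqrt(1300))/2 ≈ 53.0278, 16.9722.
So the eigenvalues of A^T A are ≈ 16.9722, 53.0278 (all ≥ 0, as they must be for A^T A). The largest is λ_max = (70 + sqrt(1300))/2 ≈ 53.0278, hence ||A||_2 = sqrt(λ_max) = sqrt((70 + sqrt(1300))/2) ≈ 7.282.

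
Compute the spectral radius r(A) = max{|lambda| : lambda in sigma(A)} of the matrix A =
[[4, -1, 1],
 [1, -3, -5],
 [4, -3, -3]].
r(A) ≈ 6.8057

The eigenvalues of A are the roots of its characteristic polynomial. With M = A (coefficients from the trace, the sum of principal 2x2 minors, and det A):
  p(λ) = det(λ I - M) = λ^3 + 2λ^2 - 33λ - 2.
No integer candidate from the rational root theorem (±divisors of 2) is a root, so the roots are irrational. The cubic discriminant is Δ = 150436 > 0, so there are three distinct real roots. p(-7) = -16 and p(-6) = 52 have opposite signs, so a root lies in (-7, -6); Newton's method refines it to λ ≈ -6.8057. p(-1) = 32 and p(0) = -2 have opposite signs, so a root lies in (-1, 0); Newton's method refines it to λ ≈ -0.0604. p(4) = -38 and p(5) = 8 have opposite signs, so a root lies in (4, 5); Newton's method refines it to λ ≈ 4.8661. Check (Vieta): the three roots sum to -2, matching tr M = -2.
Thus the eigenvalues (to 4 decimals) are -6.8057 (modulus 6.8057); -0.0604 (modulus 0.0604); 4.8661 (modulus 4.8661). The spectral radius is the largest modulus: r(A) ≈ 6.8057. (Cross-check: r(A) ≤ ||A||_2 ≈ 8.1214; equality holds whenever A is normal, though it can also hold for some non-normal A.)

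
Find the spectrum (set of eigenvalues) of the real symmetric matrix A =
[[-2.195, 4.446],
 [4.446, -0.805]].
sigma(A) ≈ {-6, 3}

A is real symmetric, so its spectrum consists of real eigenvalues. Expanding the characteristic polynomial of the displayed matrix gives
  det(λ I - A) = p(λ) = λ^2 + (3)λ + (-18).
Solving p(λ) = 0 yields eigenvalues ≈ -6, 3. (A is shown rounded to 4 decimals, so these recover the underlying integer eigenvalues to within that precision.)
Verification: the trace of A = -3 equals the sum of eigenvalues -3, and det(A) ≈ -17.9999 matches the eigenvalue product -18.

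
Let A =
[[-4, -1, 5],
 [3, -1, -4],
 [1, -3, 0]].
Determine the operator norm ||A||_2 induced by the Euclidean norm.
||A||_2 ≈ 8.1468 (= sqrt(largest eigenvalue of A^T A))

||A||_2 = sigma_max(A) = sqrt(lambda_max(A^T A)). Form the symmetric matrix M = A^T A =
[[26, -2, -32],
 [-2, 11, -1],
 [-32, -1, 41]].
Its characteristic polynomial (trace, sum of principal 2x2 minors, determinant of M give the coefficients) is
  p(λ) = det(λ I - M) = λ^3 - 78λ^2 + 774λ - 144.
No integer candidate from the rational root theorem (±divisors of 144) is a root, so the roots are irrational. The cubic discriminant is Δ = 1672621488 > 0, so there are three distinct real roots. p(0) = -144 and p(1) = 553 have opposite signs, so a root lies in (0, 1); Newton's method refines it to λ ≈ 0.1897. p(11) = 263 and p(12) = -360 have opposite signs, so a root lies in (11, 12); Newton's method refines it to λ ≈ 11.4394. p(66) = -1332 and p(67) = 2335 have opposite signs, so a root lies in (66, 67); Newton's method refines it to λ ≈ 66.371. Check (Vieta): the three roots sum to 78, matching tr M = 78.
So the eigenvalues of A^T A are ≈ 0.1897, 11.4394, 66.371 (all ≥ 0, as they must be for A^T A). The largest is λ_max ≈ 66.371, hence ||A||_2 = sqrt(λ_max) ≈ 8.1468.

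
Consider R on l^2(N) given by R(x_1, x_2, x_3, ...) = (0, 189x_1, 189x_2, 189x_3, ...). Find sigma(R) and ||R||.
sigma(R) = closed disk {z in C : |z| ≤ 189}; ||R|| = 189

Note R = 189·U where U is the unit right shift (U x)_k = x_{k-1} (with x_0 := 0); so ||R|| = 189||U|| and sigma(R) = 189·sigma(U). ||R x||^2 = sum_{k≥1} |189x_k|^2 = 35721||x||^2, so ||R|| = 189 and sigma(R) ⊂ {|z| ≤ 189}. For any |lambda| < 189, the equation (R - lambda I) x = 0 forces x_1 = 0, then 189x_k = lambda x_{k+1} ⇒ x = 0, so R has no eigenvalues. But (R - lambda I) is not surjective for |lambda| < 189: solving (R - lambda I) x = e_1 would require x_n proportional to (lambda/189)^(-n), which is not in l^2. So every |lambda| < 189 lies in the residual spectrum. The boundary |lambda| = 189 is in the approximate point spectrum (the spectrum is closed). Hence sigma(R) is the closed disk of radius 189.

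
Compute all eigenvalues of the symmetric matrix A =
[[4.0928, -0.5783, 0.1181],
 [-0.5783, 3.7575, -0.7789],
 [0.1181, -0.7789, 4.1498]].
sigma(A) ≈ {3, 4, 5}

A is real symmetric, so its spectrum consists of real eigenvalues. Expanding the characteristic polynomial of the displayed matrix gives
  det(λ I - A) = p(λ) = λ^3 + (-12)λ^2 + (47)λ + (-60.0016).
Solving p(λ) = 0 yields eigenvalues ≈ 3, 4, 5. (A is shown rounded to 4 decimals, so these recover the underlying integer eigenvalues to within that precision.)
Verification: the trace of A = 12 equals the sum of eigenvalues 12, and det(A) ≈ 60.0016 matches the eigenvalue product 60.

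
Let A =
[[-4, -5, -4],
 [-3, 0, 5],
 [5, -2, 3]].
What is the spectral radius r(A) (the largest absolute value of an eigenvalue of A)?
r(A) ≈ 6.343

The eigenvalues of A are the roots of its characteristic polynomial. With M = A (coefficients from the trace, the sum of principal 2x2 minors, and det A):
  p(λ) = det(λ I - M) = λ^3 + λ^2 + 3λ + 234.
No integer candidate from the rational root theorem (±divisors of 234) is a root, so the roots are irrational. The cubic discriminant is Δ = -1466811 < 0, so there is one real root and a complex-conjugate pair. p(-7) = -81 and p(-6) = 36 have opposite signs, so a root lies in (-7, -6); Newton's method refines it to λ ≈ -6.343. Dividing out (λ - (-6.343)) leaves approximately λ^2 - 5.343λ + 36.8909. For λ^2 - 5.343λ + 36.8909 the discriminant is -119.0158. It is negative, so the remaining roots are the complex-conjugate pair λ ≈ 2.6715 ± 5.4547i. Their product equals the constant term, so |λ|^2 ≈ 36.8909 and |λ| ≈ 6.0738.
Thus the eigenvalues (to 4 decimals) are -6.343 (modulus 6.343); 2.6715 ± 5.4547i (modulus 6.0738). The spectral radius is the largest modulus: r(A) ≈ 6.343. (Cross-check: r(A) ≤ ||A||_2 ≈ 8.5224; equality holds whenever A is normal, though it can also hold for some non-normal A.)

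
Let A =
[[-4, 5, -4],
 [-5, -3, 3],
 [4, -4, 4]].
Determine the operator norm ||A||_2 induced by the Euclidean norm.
||A||_2 ≈ 10.2801 (= sqrt(largest eigenvalue of A^T A))

||A||_2 = sigma_max(A) = sqrt(lambda_max(A^T A)). Form the symmetric matrix M = A^T A =
[[57, -21, 17],
 [-21, 50, -45],
 [17, -45, 41]].
Its characteristic polynomial (trace, sum of principal 2x2 minors, determinant of M give the coefficients) is
  p(λ) = det(λ I - M) = λ^3 - 148λ^2 + 4482λ - 1024.
No integer candidate from the rational root theorem (±divisors of 1024) is a root, so the roots are irrational. The cubic discriminant is Δ = 78791093792 > 0, so there are three distinct real roots. p(0) = -1024 and p(1) = 3311 have opposite signs, so a root lies in (0, 1); Newton's method refines it to λ ≈ 0.2302. p(42) = 236 and p(43) = -2443 have opposite signs, so a root lies in (42, 43); Newton's method refines it to λ ≈ 42.0887. p(105) = -4489 and p(106) = 2156 have opposite signs, so a root lies in (105, 106); Newton's method refines it to λ ≈ 105.6811. Check (Vieta): the three roots sum to 148, matching tr M = 148.
So the eigenvalues of A^T A are ≈ 0.2302, 42.0887, 105.6811 (all ≥ 0, as they must be for A^T A). The largest is λ_max ≈ 105.6811, hence ||A||_2 = sqrt(λ_max) ≈ 10.2801.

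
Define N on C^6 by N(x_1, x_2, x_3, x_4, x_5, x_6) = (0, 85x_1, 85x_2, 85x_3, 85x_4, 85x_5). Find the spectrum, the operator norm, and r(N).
sigma(N) = {0}; ||N|| = 85; r(N) = 0. (N is nilpotent with N^6 = 0.)

On C^6, N is a strictly lower-triangular matrix with 85 on the subdiagonal and zeros elsewhere, so its characteristic polynomial is lambda^6 and every eigenvalue is 0: sigma(N) = {0}. For the operator norm, N e_i = 85e_{i+1} for i = 1, ..., 5 and N e_6 = 0, so the singular values of N are 85 (with multiplicity 5) and 0; hence ||N|| = 85. The spectral radius r(N) = max|lambda| = 0. Note ||N|| > r(N) — characteristic of non-normal nilpotent operators. Indeed N^6 = 0.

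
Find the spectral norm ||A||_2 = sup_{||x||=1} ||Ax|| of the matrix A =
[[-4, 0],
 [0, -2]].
||A||_2 = 4 (= sqrt(largest eigenvalue of A^T A))

||A||_2 = sigma_max(A) = sqrt(lambda_max(A^T A)). Form the symmetric matrix M = A^T A =
[[16, 0],
 [0, 4]].
Its characteristic polynomial (trace, determinant of M give the coefficients) is
  p(λ) = det(λ I - M) = λ^2 - 20λ + 64.
For λ^2 - 20λ + 64 the discriminant is 144. It is a perfect square (12^2), so the roots are rational: λ = (20 ± 12)/2 = 16, 4.
So the eigenvalues of A^T A are ≈ 4, 16 (all ≥ 0, as they must be for A^T A). The largest is λ_max = 16, hence ||A||_2 = sqrt(λ_max) = 4.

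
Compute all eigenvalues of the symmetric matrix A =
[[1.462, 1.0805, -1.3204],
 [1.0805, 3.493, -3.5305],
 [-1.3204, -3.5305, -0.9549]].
sigma(A) ≈ {-3, 1, 6}

A is real symmetric, so its spectrum consists of real eigenvalues. Expanding the characteristic polynomial of the displayed matrix gives
  det(λ I - A) = p(λ) = λ^3 + (-4)λ^2 + (-15)λ + (18).
Solving p(λ) = 0 yields eigenvalues ≈ -3, 1, 6. (A is shown rounded to 4 decimals, so these recover the underlying integer eigenvalues to within that precision.)
Verification: the trace of A = 4 equals the sum of eigenvalues 4, and det(A) ≈ -18.0006 matches the eigenvalue product -18.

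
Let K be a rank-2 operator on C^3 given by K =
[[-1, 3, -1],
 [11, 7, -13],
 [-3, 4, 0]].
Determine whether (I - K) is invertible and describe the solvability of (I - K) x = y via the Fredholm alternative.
(I - K) is invertible (det(I - K) = 4 ≠ 0), so for every y in C^3 the equation (I - K) x = y has a unique solution.

K has rank 2 and factors as K = U V^T = u1 v1^T + u2 v2^T with u1 = (-1, 3, -2), v1 = (3, 1, -3), u2 = (-2, -2, -3), v2 = (-1, -2, 2) (multiplying out reproduces the displayed K). The nonzero eigenvalues of U V^T coincide with those of the 2 x 2 matrix G = V^T U = [[v1·u1, v1·u2], [v2·u1, v2·u2]] = [[6, 1], [-9, 0]], and by the Sylvester determinant identity det(I_3 - U V^T) = det(I_2 - V^T U) = det([[-5, -1], [9, 1]]) = (-5)(1) - (-1)(9) = 4. (Direct check: I - K =
[[2, -3, 1],
 [-11, -6, 13],
 [3, -4, 1]]
has determinant 4.) The finite-dimensional Fredholm alternative says: either (I - K) is invertible, or ker(I - K) ≠ {0} and then range(I - K) = ker((I - K)^*)^⊥, with dim ker(I - K) = dim ker((I - K)^*). Since det(I - K) ≠ 0, 1 is not an eigenvalue of K and ker(I - K) = {0}, so we are in the first case: for every y there is a unique x = (I - K)^(-1) y. (Explicitly, by the Woodbury identity, (I - U V^T)^(-1) = I + U (I_2 - G)^(-1) V^T.)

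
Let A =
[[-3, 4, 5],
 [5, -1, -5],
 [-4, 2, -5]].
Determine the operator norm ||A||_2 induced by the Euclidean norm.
||A||_2 ≈ 9.7539 (= sqrt(largest eigenvalue of A^T A))

||A||_2 = sigma_max(A) = sqrt(lambda_max(A^T A)). Form the symmetric matrix M = A^T A =
[[50, -25, -20],
 [-25, 21, 15],
 [-20, 15, 75]].
Its characteristic polynomial (trace, sum of principal 2x2 minors, determinant of M give the coefficients) is
  p(λ) = det(λ I - M) = λ^3 - 146λ^2 + 5125λ - 27225.
No integer candidate from the rational root theorem (±divisors of 27225) is a root, so the roots are irrational. The cubic discriminant is Δ = 29188635225 > 0, so there are three distinct real roots. p(6) = -1515 and p(7) = 1839 have opposite signs, so a root lies in (6, 7); Newton's method refines it to λ ≈ 6.4424. p(44) = 803 and p(45) = -1125 have opposite signs, so a root lies in (44, 45); Newton's method refines it to λ ≈ 44.4181. p(95) = -625 and p(96) = 3975 have opposite signs, so a root lies in (95, 96); Newton's method refines it to λ ≈ 95.1395. Check (Vieta): the three roots sum to 146, matching tr M = 146.
So the eigenvalues of A^T A are ≈ 6.4424, 44.4181, 95.1395 (all ≥ 0, as they must be for A^T A). The largest is λ_max ≈ 95.1395, hence ||A||_2 = sqrt(λ_max) ≈ 9.7539.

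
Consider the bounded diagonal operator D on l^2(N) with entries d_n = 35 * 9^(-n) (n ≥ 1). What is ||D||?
||D|| = 35/9 (attained at n = 1)

For D diagonal, ||D|| = sup_n |d_n|. The sequence d_n = 35 * 9^(-n) is positive and strictly decreasing (ratio 9^(-1) < 1), so the supremum is d_1 = 35/9. Hence ||D|| = 35/9.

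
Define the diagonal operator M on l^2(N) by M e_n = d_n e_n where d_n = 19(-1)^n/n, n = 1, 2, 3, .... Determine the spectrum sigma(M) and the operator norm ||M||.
sigma(M) = {19(-1)^n/n : n ≥ 1} ∪ {0}; ||M|| = 19

A bounded diagonal operator on l^2 with diagonal entries d_n has spectrum equal to the closure of {d_n : n ≥ 1}: every d_n is an eigenvalue (with eigenvector e_n), so {d_n} ⊂ sigma(M); the spectrum is closed, so its closure is too; and for lambda not in the closure, (M - lambda I) has bounded inverse (the diagonal entries 1/(d_n - lambda) are bounded). For our sequence d_n = 19(-1)^n/n, n = 1, 2, 3, ...:
  - {d_n} = {19(-1)^n/n : n ≥ 1}; the only limit point is 0
  - closure = {19(-1)^n/n : n ≥ 1} ∪ {0}
For the norm: a diagonal operator has ||M|| = sup_n |d_n|. Here |d_n| = 19/n is decreasing, so sup_n |d_n| = |d_1| = 19. So ||M|| = 19.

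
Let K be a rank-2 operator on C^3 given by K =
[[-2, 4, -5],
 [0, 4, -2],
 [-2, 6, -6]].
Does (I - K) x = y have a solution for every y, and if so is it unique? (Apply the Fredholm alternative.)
(I - K) is invertible (det(I - K) = -13 ≠ 0), so for every y in C^3 the equation (I - K) x = y has a unique solution.

K has rank 2 and factors as K = U V^T = u1 v1^T + u2 v2^T with u1 = (-1, -2, -2), v1 = (1, -3, 3), u2 = (1, -2, 0), v2 = (-1, 1, -2) (multiplying out reproduces the displayed K). The nonzero eigenvalues of U V^T coincide with those of the 2 x 2 matrix G = V^T U = [[v1·u1, v1·u2], [v2·u1, v2·u2]] = [[-1, 7], [3, -3]], and by the Sylvester determinant identity det(I_3 - U V^T) = det(I_2 - V^T U) = det([[2, -7], [-3, 4]]) = (2)(4) - (-7)(-3) = -13. (Direct check: I - K =
[[3, -4, 5],
 [0, -3, 2],
 [2, -6, 7]]
has determinant -13.) The finite-dimensional Fredholm alternative says: either (I - K) is invertible, or ker(I - K) ≠ {0} and then range(I - K) = ker((I - K)^*)^⊥, with dim ker(I - K) = dim ker((I - K)^*). Since det(I - K) ≠ 0, 1 is not an eigenvalue of K and ker(I - K) = {0}, so we are in the first case: for every y there is a unique x = (I - K)^(-1) y. (Explicitly, by the Woodbury identity, (I - U V^T)^(-1) = I + U (I_2 - G)^(-1) V^T.)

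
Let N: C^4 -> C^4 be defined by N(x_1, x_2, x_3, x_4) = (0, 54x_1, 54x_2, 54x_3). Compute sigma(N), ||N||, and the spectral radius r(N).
sigma(N) = {0}; ||N|| = 54; r(N) = 0. (N is nilpotent with N^4 = 0.)

On C^4, N is a strictly lower-triangular matrix with 54 on the subdiagonal and zeros elsewhere, so its characteristic polynomial is lambda^4 and every eigenvalue is 0: sigma(N) = {0}. For the operator norm, N e_i = 54e_{i+1} for i = 1, ..., 3 and N e_4 = 0, so the singular values of N are 54 (with multiplicity 3) and 0; hence ||N|| = 54. The spectral radius r(N) = max|lambda| = 0. Note ||N|| > r(N) — characteristic of non-normal nilpotent operators. Indeed N^4 = 0.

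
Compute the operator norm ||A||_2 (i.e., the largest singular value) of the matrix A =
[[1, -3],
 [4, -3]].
||A||_2 = sqrt((35 + sqrt(901))/2) ≈ 5.7016 (= sqrt(largest eigenvalue of A^T A))

||A||_2 = sigma_max(A) = sqrt(lambda_max(A^T A)). Form the symmetric matrix M = A^T A =
[[17, -15],
 [-15, 18]].
Its characteristic polynomial (trace, determinant of M give the coefficients) is
  p(λ) = det(λ I - M) = λ^2 - 35λ + 81.
For λ^2 - 35λ + 81 the discriminant is 901. It is nonnegative but not a perfect square, so the roots are real and irrational: λ = (35 ± sqrt(901))/2 ≈ 32.5083, 2.4917.
So the eigenvalues of A^T A are ≈ 2.4917, 32.5083 (all ≥ 0, as they must be for A^T A). The largest is λ_max = (35 + sqrt(901))/2 ≈ 32.5083, hence ||A||_2 = sqrt(λ_max) = sqrt((35 + sqrt(901))/2) ≈ 5.7016.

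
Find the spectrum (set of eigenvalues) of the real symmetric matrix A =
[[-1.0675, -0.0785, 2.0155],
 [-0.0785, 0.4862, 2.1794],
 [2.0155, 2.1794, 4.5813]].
sigma(A) ≈ {-2, 0, 6}

A is real symmetric, so its spectrum consists of real eigenvalues. Expanding the characteristic polynomial of the displayed matrix gives
  det(λ I - A) = p(λ) = λ^3 + (-4)λ^2 + (-12)λ + (0).
Solving p(λ) = 0 yields eigenvalues ≈ -2, 0, 6. (A is shown rounded to 4 decimals, so these recover the underlying integer eigenvalues to within that precision.)
Verification: the trace of A = 4 equals the sum of eigenvalues 4, and det(A) ≈ -0.0003 matches the eigenvalue product 0.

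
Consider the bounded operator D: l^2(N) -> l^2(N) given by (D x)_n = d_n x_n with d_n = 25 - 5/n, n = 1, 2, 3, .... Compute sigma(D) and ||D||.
sigma(D) = {25 - 5/n : n ≥ 1} ∪ {25}; ||D|| = 25

A bounded diagonal operator on l^2 with diagonal entries d_n has spectrum equal to the closure of {d_n : n ≥ 1}: every d_n is an eigenvalue (with eigenvector e_n), so {d_n} ⊂ sigma(D); the spectrum is closed, so its closure is too; and for lambda not in the closure, (D - lambda I) has bounded inverse (the diagonal entries 1/(d_n - lambda) are bounded). For our sequence d_n = 25 - 5/n, n = 1, 2, 3, ...:
  - {d_n} = {25 - 5/n : n ≥ 1}; the only limit point is 25
  - closure = {25 - 5/n : n ≥ 1} ∪ {25}
For the norm: a diagonal operator has ||D|| = sup_n |d_n|. Here d_n = 25 - 5/n increases monotonically from d_1 = 20 toward 25, with all terms in [20, 25); so sup_n |d_n| = 25 (the supremum is the limit, not attained). So ||D|| = 25.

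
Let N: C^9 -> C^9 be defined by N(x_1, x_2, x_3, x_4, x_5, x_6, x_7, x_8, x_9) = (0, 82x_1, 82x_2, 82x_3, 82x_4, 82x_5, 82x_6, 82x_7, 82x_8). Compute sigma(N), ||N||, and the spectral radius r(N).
sigma(N) = {0}; ||N|| = 82; r(N) = 0. (N is nilpotent with N^9 = 0.)

On C^9, N is a strictly lower-triangular matrix with 82 on the subdiagonal and zeros elsewhere, so its characteristic polynomial is lambda^9 and every eigenvalue is 0: sigma(N) = {0}. For the operator norm, N e_i = 82e_{i+1} for i = 1, ..., 8 and N e_9 = 0, so the singular values of N are 82 (with multiplicity 8) and 0; hence ||N|| = 82. The spectral radius r(N) = max|lambda| = 0. Note ||N|| > r(N) — characteristic of non-normal nilpotent operators. Indeed N^9 = 0.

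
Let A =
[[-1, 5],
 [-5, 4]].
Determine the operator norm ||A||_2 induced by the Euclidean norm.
||A||_2 = sqrt((67 + sqrt(2725))/2) ≈ 7.7202 (= sqrt(largest eigenvalue of A^T A))

||A||_2 = sigma_max(A) = sqrt(lambda_max(A^T A)). Form the symmetric matrix M = A^T A =
[[26, -25],
 [-25, 41]].
Its characteristic polynomial (trace, determinant of M give the coefficients) is
  p(λ) = det(λ I - M) = λ^2 - 67λ + 441.
For λ^2 - 67λ + 441 the discriminant is 2725. It is nonnegative but not a perfect square, so the roots are real and irrational: λ = (67 ± sqrt(2725))/2 ≈ 59.6008, 7.3992.
So the eigenvalues of A^T A are ≈ 7.3992, 59.6008 (all ≥ 0, as they must be for A^T A). The largest is λ_max = (67 + sqrt(2725))/2 ≈ 59.6008, hence ||A||_2 = sqrt(λ_max) = sqrt((67 + sqrt(2725))/2) ≈ 7.7202.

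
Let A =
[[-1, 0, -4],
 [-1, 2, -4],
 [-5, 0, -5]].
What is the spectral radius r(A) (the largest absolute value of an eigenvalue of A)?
r(A) = (6 + sqrt(96))/2 ≈ 7.899

The eigenvalues of A are the roots of its characteristic polynomial. With M = A (coefficients from the trace, the sum of principal 2x2 minors, and det A):
  p(λ) = det(λ I - M) = λ^3 + 4λ^2 - 27λ + 30.
By the rational root theorem any rational root is an integer divisor of 30. Testing λ = 2: p(2) = 8 + 16 - 54 + 30 = 0, so λ = 2 is a root. Dividing out (λ - 2) leaves p(λ) = (λ - 2)(λ^2 + 6λ - 15). For λ^2 + 6λ - 15 the discriminant is 96. It is nonnegative but not a perfect square, so the roots are real and irrational: λ = (-6 ± sqrt(96))/2 ≈ 1.899, -7.899.
Thus the eigenvalues (to 4 decimals) are 1.899 (modulus 1.899); -7.899 (modulus 7.899); 2 (modulus 2). The spectral radius is the largest modulus: r(A) = (6 + sqrt(96))/2 ≈ 7.899. (Cross-check: r(A) ≤ ||A||_2 ≈ 8.8917; equality holds whenever A is normal, though it can also hold for some non-normal A.)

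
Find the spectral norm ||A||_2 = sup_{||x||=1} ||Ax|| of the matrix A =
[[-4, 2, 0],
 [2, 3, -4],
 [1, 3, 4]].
||A||_2 ≈ 5.7714 (= sqrt(largest eigenvalue of A^T A))

||A||_2 = sigma_max(A) = sqrt(lambda_max(A^T A)). Form the symmetric matrix M = A^T A =
[[21, 1, -4],
 [1, 22, 0],
 [-4, 0, 32]].
Its characteristic polynomial (trace, sum of principal 2x2 minors, determinant of M give the coefficients) is
  p(λ) = det(λ I - M) = λ^3 - 75λ^2 + 1821λ - 14400.
No integer candidate from the rational root theorem (±divisors of 14400) is a root, so the roots are irrational. The cubic discriminant is Δ = 207981 > 0, so there are three distinct real roots. p(19) = -17 and p(20) = 20 have opposite signs, so a root lies in (19, 20); Newton's method refines it to λ ≈ 19.3563. p(22) = 10 and p(23) = -25 have opposite signs, so a root lies in (22, 23); Newton's method refines it to λ ≈ 22.3345. p(33) = -45 and p(34) = 118 have opposite signs, so a root lies in (33, 34); Newton's method refines it to λ ≈ 33.3092. Check (Vieta): the three roots sum to 75, matching tr M = 75.
So the eigenvalues of A^T A are ≈ 19.3563, 22.3345, 33.3092 (all ≥ 0, as they must be for A^T A). The largest is λ_max ≈ 33.3092, hence ||A||_2 = sqrt(λ_max) ≈ 5.7714.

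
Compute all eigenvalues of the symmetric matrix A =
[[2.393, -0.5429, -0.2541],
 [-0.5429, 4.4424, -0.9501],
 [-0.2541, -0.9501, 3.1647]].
sigma(A) ≈ {2, 3, 5}

A is real symmetric, so its spectrum consists of real eigenvalues. Expanding the characteristic polynomial of the displayed matrix gives
  det(λ I - A) = p(λ) = λ^3 + (-10)λ^2 + (31)λ + (-30).
Solving p(λ) = 0 yields eigenvalues ≈ 2, 3, 5. (A is shown rounded to 4 decimals, so these recover the underlying integer eigenvalues to within that precision.)
Verification: the trace of A = 10 equals the sum of eigenvalues 10, and det(A) ≈ 30.0010 matches the eigenvalue product 30.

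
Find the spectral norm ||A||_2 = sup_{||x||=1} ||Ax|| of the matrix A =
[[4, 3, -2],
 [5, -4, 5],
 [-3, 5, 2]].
||A||_2 ≈ 8.9823 (= sqrt(largest eigenvalue of A^T A))

||A||_2 = sigma_max(A) = sqrt(lambda_max(A^T A)). Form the symmetric matrix M = A^T A =
[[50, -23, 11],
 [-23, 50, -16],
 [11, -16, 33]].
Its characteristic polynomial (trace, sum of principal 2x2 minors, determinant of M give the coefficients) is
  p(λ) = det(λ I - M) = λ^3 - 133λ^2 + 4894λ - 54289.
No integer candidate from the rational root theorem (±divisors of 54289) is a root, so the roots are irrational. The cubic discriminant is Δ = 400534433 > 0, so there are three distinct real roots. p(22) = -345 and p(23) = 83 have opposite signs, so a root lies in (22, 23); Newton's method refines it to λ ≈ 22.7799. p(29) = 173 and p(30) = -169 have opposite signs, so a root lies in (29, 30); Newton's method refines it to λ ≈ 29.5382. p(80) = -1969 and p(81) = 953 have opposite signs, so a root lies in (80, 81); Newton's method refines it to λ ≈ 80.6819. Check (Vieta): the three roots sum to 133, matching tr M = 133.
So the eigenvalues of A^T A are ≈ 22.7799, 29.5382, 80.6819 (all ≥ 0, as they must be for A^T A). The largest is λ_max ≈ 80.6819, hence ||A||_2 = sqrt(λ_max) ≈ 8.9823.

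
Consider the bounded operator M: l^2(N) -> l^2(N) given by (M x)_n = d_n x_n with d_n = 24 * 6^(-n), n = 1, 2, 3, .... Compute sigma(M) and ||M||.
sigma(M) = {24 * 6^(-n) : n ≥ 1} ∪ {0}; ||M|| = 4

A bounded diagonal operator on l^2 with diagonal entries d_n has spectrum equal to the closure of {d_n : n ≥ 1}: every d_n is an eigenvalue (with eigenvector e_n), so {d_n} ⊂ sigma(M); the spectrum is closed, so its closure is too; and for lambda not in the closure, (M - lambda I) has bounded inverse (the diagonal entries 1/(d_n - lambda) are bounded). For our sequence d_n = 24 * 6^(-n), n = 1, 2, 3, ...:
  - {d_n} = {24 * 6^(-n) : n ≥ 1}; the only limit point is 0
  - closure = {24 * 6^(-n) : n ≥ 1} ∪ {0}
For the norm: a diagonal operator has ||M|| = sup_n |d_n|. Here d_n = 24 * 6^(-n) is positive and decreasing, so sup_n |d_n| = d_1 = 24/6 = 4. So ||M|| = 4.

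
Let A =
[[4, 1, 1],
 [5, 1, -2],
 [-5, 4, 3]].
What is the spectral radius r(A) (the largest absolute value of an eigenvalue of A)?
r(A) ≈ 5.1722

The eigenvalues of A are the roots of its characteristic polynomial. With M = A (coefficients from the trace, the sum of principal 2x2 minors, and det A):
  p(λ) = det(λ I - M) = λ^3 - 8λ^2 + 27λ - 64.
No integer candidate from the rational root theorem (±divisors of 64) is a root, so the roots are irrational. The cubic discriminant is Δ = -24908 < 0, so there is one real root and a complex-conjugate pair. p(5) = -4 and p(6) = 26 have opposite signs, so a root lies in (5, 6); Newton's method refines it to λ ≈ 5.1722. Dividing out (λ - (5.1722)) leaves approximately λ^2 - 2.8278λ + 12.3739. For λ^2 - 2.8278λ + 12.3739 the discriminant is -41.4991. It is negative, so the remaining roots are the complex-conjugate pair λ ≈ 1.4139 ± 3.221i. Their product equals the constant term, so |λ|^2 ≈ 12.3739 and |λ| ≈ 3.5177.
Thus the eigenvalues (to 4 decimals) are 5.1722 (modulus 5.1722); 1.4139 ± 3.221i (modulus 3.5177). The spectral radius is the largest modulus: r(A) ≈ 5.1722. (Cross-check: r(A) ≤ ||A||_2 ≈ 8.7641; equality holds whenever A is normal, though it can also hold for some non-normal A.)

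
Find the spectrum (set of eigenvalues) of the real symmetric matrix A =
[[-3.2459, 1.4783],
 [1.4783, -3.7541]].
sigma(A) ≈ {-5, -2}

A is real symmetric, so its spectrum consists of real eigenvalues. Expanding the characteristic polynomial of the displayed matrix gives
  det(λ I - A) = p(λ) = λ^2 + (7)λ + (10).
Solving p(λ) = 0 yields eigenvalues ≈ -5, -2. (A is shown rounded to 4 decimals, so these recover the underlying integer eigenvalues to within that precision.)
Verification: the trace of A = -7 equals the sum of eigenvalues -7, and det(A) ≈ 10.0001 matches the eigenvalue product 10.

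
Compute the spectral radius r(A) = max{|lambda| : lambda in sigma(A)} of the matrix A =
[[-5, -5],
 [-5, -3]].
r(A) = (8 + sqrt(104))/2 ≈ 9.099

The eigenvalues of A are the roots of its characteristic polynomial. With M = A (coefficients from the trace and determinant):
  p(λ) = det(λ I - M) = λ^2 + 8λ - 10.
For λ^2 + 8λ - 10 the discriminant is 104. It is nonnegative but not a perfect square, so the roots are real and irrational: λ = (-8 ± sqrt(104))/2 ≈ 1.099, -9.099.
Thus the eigenvalues (to 4 decimals) are 1.099 (modulus 1.099); -9.099 (modulus 9.099). The spectral radius is the largest modulus: r(A) = (8 + sqrt(104))/2 ≈ 9.099. (Cross-check: r(A) ≤ ||A||_2 ≈ 9.099; equality holds whenever A is normal, though it can also hold for some non-normal A.)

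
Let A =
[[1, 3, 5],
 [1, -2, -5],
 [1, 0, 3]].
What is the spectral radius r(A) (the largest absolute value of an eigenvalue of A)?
r(A) = 4

The eigenvalues of A are the roots of its characteristic polynomial. With M = A (coefficients from the trace, the sum of principal 2x2 minors, and det A):
  p(λ) = det(λ I - M) = λ^3 - 2λ^2 - 13λ + 20.
By the rational root theorem any rational root is an integer divisor of 20. Testing λ = 4: p(4) = 64 - 32 - 52 + 20 = 0, so λ = 4 is a root. Dividing out (λ - 4) leaves p(λ) = (λ - 4)(λ^2 + 2λ - 5). For λ^2 + 2λ - 5 the discriminant is 24. It is nonnegative but not a perfect square, so the roots are real and irrational: λ = (-2 ± sqrt(24))/2 ≈ 1.4495, -3.4495.
Thus the eigenvalues (to 4 decimals) are 1.4495 (modulus 1.4495); -3.4495 (modulus 3.4495); 4 (modulus 4). The spectral radius is the largest modulus: r(A) = 4. (Cross-check: r(A) ≤ ||A||_2 ≈ 8.3737; equality holds whenever A is normal, though it can also hold for some non-normal A.)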